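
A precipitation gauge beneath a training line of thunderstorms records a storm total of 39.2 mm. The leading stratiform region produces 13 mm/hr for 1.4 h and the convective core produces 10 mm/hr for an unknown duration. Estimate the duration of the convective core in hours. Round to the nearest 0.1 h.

Known phases: 13 × 1.4 = 18.2 mm.
Remaining depth = 39.2 − 18.2 = 21 mm.
Duration = 21 / 10 = 2.1 h.

duration ≈ 2.1 h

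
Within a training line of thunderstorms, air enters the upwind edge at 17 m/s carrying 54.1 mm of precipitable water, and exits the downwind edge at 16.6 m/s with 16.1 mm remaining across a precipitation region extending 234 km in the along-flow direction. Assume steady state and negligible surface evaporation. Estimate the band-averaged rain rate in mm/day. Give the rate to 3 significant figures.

R ≈ 241 mm/day

Column moisture flux per unit crosswind length is F = V × PW.
Inflow: F_in = 17 × 54.1 = 919.7 mm·m/s
Outflow: F_out = 16.6 × 16.1 = 267.26 mm·m/s
Steady-state rate R = (F_in − F_out)/L = (919.7 − 267.26) / 234000 m = 2.788e-03 mm/s.
R = 2.788e-03 × 3600 × 24 = 241 mm/day.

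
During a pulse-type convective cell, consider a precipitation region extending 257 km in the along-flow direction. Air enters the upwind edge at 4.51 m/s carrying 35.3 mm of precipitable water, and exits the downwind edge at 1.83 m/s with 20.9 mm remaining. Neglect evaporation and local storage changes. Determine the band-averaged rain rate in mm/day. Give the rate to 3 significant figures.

Column moisture flux per unit crosswind length is F = V × PW.
Inflow: F_in = 4.51 × 35.3 = 159.203 mm·m/s
Outflow: F_out = 1.83 × 20.9 = 38.247 mm·m/s
Steady-state rate R = (F_in − F_out)/L = (159.203 − 38.247) / 257000 m = 4.706e-04 mm/s.
R = 4.706e-04 × 3600 × 24 = 40.7 mm/day.

R ≈ 40.7 mm/day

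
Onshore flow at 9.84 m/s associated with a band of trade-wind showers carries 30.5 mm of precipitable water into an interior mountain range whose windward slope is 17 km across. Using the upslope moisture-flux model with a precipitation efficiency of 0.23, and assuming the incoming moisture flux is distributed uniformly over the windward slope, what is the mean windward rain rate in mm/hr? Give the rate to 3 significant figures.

R ≈ 14.6 mm/hr

Incoming column moisture flux per unit ridge length: F = V × PW = 9.84 × 30.5 = 300.12 mm·m/s.
Spread over the 17 km slope with efficiency ε = 0.23: R = ε·F/W = 0.23 × 300.12 / 17000 m = 4.060e-03 mm/s.
R = 4.060e-03 × 3600 = 14.6 mm/hr.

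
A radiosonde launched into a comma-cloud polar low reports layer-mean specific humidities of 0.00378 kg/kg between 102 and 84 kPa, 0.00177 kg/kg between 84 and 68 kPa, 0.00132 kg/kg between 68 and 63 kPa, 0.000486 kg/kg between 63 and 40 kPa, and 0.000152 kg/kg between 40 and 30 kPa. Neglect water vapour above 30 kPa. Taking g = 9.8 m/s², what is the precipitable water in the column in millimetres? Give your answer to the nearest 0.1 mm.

PW ≈ 11.8 mm

Precipitable water is the column-integrated vapour mass per unit area: PW = (1/g) Σ q̄ Δp, with q in kg/kg and Δp in Pa (1 kg/m² of water = 1 mm).
Layer 102–84 kPa: Δp = 180 hPa = 18000 Pa, q̄ = 0.00378 kg/kg → 0.00378 × 18000 / 9.8 = 6.94 mm
Layer 84–68 kPa: Δp = 160 hPa = 16000 Pa, q̄ = 0.00177 kg/kg → 0.00177 × 16000 / 9.8 = 2.89 mm
Layer 68–63 kPa: Δp = 50 hPa = 5000 Pa, q̄ = 0.00132 kg/kg → 0.00132 × 5000 / 9.8 = 0.67 mm
Layer 63–40 kPa: Δp = 230 hPa = 23000 Pa, q̄ = 0.000486 kg/kg → 0.000486 × 23000 / 9.8 = 1.14 mm
Layer 40–30 kPa: Δp = 100 hPa = 10000 Pa, q̄ = 0.000152 kg/kg → 0.000152 × 10000 / 9.8 = 0.16 mm
PW = 6.94 + 2.89 + 0.67 + 1.14 + 0.16 = 11.80 ≈ 11.8 mm.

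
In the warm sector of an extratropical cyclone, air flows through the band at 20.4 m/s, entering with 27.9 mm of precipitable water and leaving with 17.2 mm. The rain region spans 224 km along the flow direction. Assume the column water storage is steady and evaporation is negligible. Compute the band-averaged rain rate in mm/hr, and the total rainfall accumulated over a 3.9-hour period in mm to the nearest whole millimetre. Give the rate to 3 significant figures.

Column moisture flux per unit crosswind length is F = V × PW.
Inflow: F_in = 20.4 × 27.9 = 569.16 mm·m/s
Outflow: F_out = 20.4 × 17.2 = 350.88 mm·m/s
Steady-state rate R = (F_in − F_out)/L = (569.16 − 350.88) / 224000 m = 9.745e-04 mm/s.
R = 9.745e-04 × 3600 = 3.51 mm/hr.
Over 3.9 h: total = 3.51 × 3.9 = 13.689 ≈ 14 mm.

R ≈ 3.51 mm/hr; total ≈ 14 mm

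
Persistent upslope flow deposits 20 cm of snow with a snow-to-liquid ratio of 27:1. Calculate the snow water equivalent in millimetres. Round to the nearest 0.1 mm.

SWE ≈ 7.4 mm

SWE = snow depth / ratio = 20 cm / 27 = 0.741 cm = 7.4 mm.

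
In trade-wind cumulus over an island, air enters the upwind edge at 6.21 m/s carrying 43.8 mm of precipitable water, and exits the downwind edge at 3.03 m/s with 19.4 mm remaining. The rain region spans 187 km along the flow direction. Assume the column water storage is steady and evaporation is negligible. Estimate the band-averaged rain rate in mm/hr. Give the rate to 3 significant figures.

R ≈ 4.10 mm/hr

Column moisture flux per unit crosswind length is F = V × PW.
Inflow: F_in = 6.21 × 43.8 = 271.998 mm·m/s
Outflow: F_out = 3.03 × 19.4 = 58.782 mm·m/s
Steady-state rate R = (F_in − F_out)/L = (271.998 − 58.782) / 187000 m = 1.140e-03 mm/s.
R = 1.140e-03 × 3600 = 4.10 mm/hr.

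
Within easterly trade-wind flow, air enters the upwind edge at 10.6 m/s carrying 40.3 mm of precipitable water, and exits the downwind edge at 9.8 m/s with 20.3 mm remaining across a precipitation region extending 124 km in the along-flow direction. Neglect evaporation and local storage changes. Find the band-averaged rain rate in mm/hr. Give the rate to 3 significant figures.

R ≈ 6.63 mm/hr

Column moisture flux per unit crosswind length is F = V × PW.
Inflow: F_in = 10.6 × 40.3 = 427.18 mm·m/s
Outflow: F_out = 9.8 × 20.3 = 198.94 mm·m/s
Steady-state rate R = (F_in − F_out)/L = (427.18 − 198.94) / 124000 m = 1.841e-03 mm/s.
R = 1.841e-03 × 3600 = 6.63 mm/hr.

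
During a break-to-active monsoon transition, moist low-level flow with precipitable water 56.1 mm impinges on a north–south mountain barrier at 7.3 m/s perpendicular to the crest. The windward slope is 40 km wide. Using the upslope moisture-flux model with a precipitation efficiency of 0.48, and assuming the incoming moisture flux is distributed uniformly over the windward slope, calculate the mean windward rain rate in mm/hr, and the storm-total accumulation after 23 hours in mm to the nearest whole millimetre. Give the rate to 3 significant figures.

Incoming column moisture flux per unit ridge length: F = V × PW = 7.3 × 56.1 = 409.53 mm·m/s.
Spread over the 40 km slope with efficiency ε = 0.48: R = ε·F/W = 0.48 × 409.53 / 40000 m = 4.914e-03 mm/s.
R = 4.914e-03 × 3600 = 17.7 mm/hr.
Over 23 h: total = 17.7 × 23 = 407.1 ≈ 407 mm.

R ≈ 17.7 mm/hr; total ≈ 407 mm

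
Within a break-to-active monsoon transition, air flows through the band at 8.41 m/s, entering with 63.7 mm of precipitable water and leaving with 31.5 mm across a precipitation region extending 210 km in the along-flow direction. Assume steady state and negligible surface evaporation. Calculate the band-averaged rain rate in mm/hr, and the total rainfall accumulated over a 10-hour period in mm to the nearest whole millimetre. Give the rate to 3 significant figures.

Column moisture flux per unit crosswind length is F = V × PW.
Inflow: F_in = 8.41 × 63.7 = 535.717 mm·m/s
Outflow: F_out = 8.41 × 31.5 = 264.915 mm·m/s
Steady-state rate R = (F_in − F_out)/L = (535.717 − 264.915) / 210000 m = 1.290e-03 mm/s.
R = 1.290e-03 × 3600 = 4.64 mm/hr.
Over 10 h: total = 4.64 × 10 = 46.4 ≈ 46 mm.

R ≈ 4.64 mm/hr; total ≈ 46 mm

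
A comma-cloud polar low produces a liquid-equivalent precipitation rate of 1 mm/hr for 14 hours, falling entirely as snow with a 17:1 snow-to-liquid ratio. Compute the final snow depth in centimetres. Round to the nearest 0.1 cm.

snow depth ≈ 23.8 cm

Liquid-equivalent depth = 1 × 14 = 14 mm.
Snow depth = 14 mm × 17 = 238 mm = 23.8 cm.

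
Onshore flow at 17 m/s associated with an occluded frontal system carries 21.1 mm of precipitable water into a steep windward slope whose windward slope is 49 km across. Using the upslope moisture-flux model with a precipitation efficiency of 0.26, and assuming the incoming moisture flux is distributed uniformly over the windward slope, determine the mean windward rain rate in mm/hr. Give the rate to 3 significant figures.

Incoming column moisture flux per unit ridge length: F = V × PW = 17 × 21.1 = 358.7 mm·m/s.
Spread over the 49 km slope with efficiency ε = 0.26: R = ε·F/W = 0.26 × 358.7 / 49000 m = 1.903e-03 mm/s.
R = 1.903e-03 × 3600 = 6.85 mm/hr.

R ≈ 6.85 mm/hr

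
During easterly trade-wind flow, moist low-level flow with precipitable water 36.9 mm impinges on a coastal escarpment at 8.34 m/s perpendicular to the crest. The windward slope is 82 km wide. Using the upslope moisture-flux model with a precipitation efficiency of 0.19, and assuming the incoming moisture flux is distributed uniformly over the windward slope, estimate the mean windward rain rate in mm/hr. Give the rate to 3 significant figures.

R ≈ 2.57 mm/hr

Incoming column moisture flux per unit ridge length: F = V × PW = 8.34 × 36.9 = 307.746 mm·m/s.
Spread over the 82 km slope with efficiency ε = 0.19: R = ε·F/W = 0.19 × 307.746 / 82000 m = 7.131e-04 mm/s.
R = 7.131e-04 × 3600 = 2.57 mm/hr.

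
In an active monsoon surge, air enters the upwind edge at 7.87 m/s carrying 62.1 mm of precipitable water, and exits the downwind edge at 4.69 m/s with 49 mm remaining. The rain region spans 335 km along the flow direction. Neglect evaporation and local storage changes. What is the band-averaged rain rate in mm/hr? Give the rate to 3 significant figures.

Column moisture flux per unit crosswind length is F = V × PW.
Inflow: F_in = 7.87 × 62.1 = 488.727 mm·m/s
Outflow: F_out = 4.69 × 49 = 229.81 mm·m/s
Steady-state rate R = (F_in − F_out)/L = (488.727 − 229.81) / 335000 m = 7.729e-04 mm/s.
R = 7.729e-04 × 3600 = 2.78 mm/hr.

R ≈ 2.78 mm/hr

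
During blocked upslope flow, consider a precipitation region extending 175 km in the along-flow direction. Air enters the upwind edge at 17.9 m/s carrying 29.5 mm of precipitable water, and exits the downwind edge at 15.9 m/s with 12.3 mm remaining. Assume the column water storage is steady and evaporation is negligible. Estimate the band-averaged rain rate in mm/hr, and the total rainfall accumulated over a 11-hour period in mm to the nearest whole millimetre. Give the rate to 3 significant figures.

R ≈ 6.84 mm/hr; total ≈ 75 mm

Column moisture flux per unit crosswind length is F = V × PW.
Inflow: F_in = 17.9 × 29.5 = 528.05 mm·m/s
Outflow: F_out = 15.9 × 12.3 = 195.57 mm·m/s
Steady-state rate R = (F_in − F_out)/L = (528.05 − 195.57) / 175000 m = 1.900e-03 mm/s.
R = 1.900e-03 × 3600 = 6.84 mm/hr.
Over 11 h: total = 6.84 × 11 = 75.24 ≈ 75 mm.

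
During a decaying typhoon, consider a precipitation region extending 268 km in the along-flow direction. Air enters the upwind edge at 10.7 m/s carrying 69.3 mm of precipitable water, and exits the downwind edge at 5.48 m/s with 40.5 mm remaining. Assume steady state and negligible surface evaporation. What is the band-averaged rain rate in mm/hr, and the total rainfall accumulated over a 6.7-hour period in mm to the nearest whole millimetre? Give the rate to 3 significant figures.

Column moisture flux per unit crosswind length is F = V × PW.
Inflow: F_in = 10.7 × 69.3 = 741.51 mm·m/s
Outflow: F_out = 5.48 × 40.5 = 221.94 mm·m/s
Steady-state rate R = (F_in − F_out)/L = (741.51 − 221.94) / 268000 m = 1.939e-03 mm/s.
R = 1.939e-03 × 3600 = 6.98 mm/hr.
Over 6.7 h: total = 6.98 × 6.7 = 46.766 ≈ 47 mm.

R ≈ 6.98 mm/hr; total ≈ 47 mm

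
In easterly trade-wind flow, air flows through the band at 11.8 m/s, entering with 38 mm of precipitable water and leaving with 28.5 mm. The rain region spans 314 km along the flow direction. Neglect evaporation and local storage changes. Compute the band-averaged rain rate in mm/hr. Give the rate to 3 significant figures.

Column moisture flux per unit crosswind length is F = V × PW.
Inflow: F_in = 11.8 × 38 = 448.4 mm·m/s
Outflow: F_out = 11.8 × 28.5 = 336.3 mm·m/s
Steady-state rate R = (F_in − F_out)/L = (448.4 − 336.3) / 314000 m = 3.570e-04 mm/s.
R = 3.570e-04 × 3600 = 1.29 mm/hr.

R ≈ 1.29 mm/hr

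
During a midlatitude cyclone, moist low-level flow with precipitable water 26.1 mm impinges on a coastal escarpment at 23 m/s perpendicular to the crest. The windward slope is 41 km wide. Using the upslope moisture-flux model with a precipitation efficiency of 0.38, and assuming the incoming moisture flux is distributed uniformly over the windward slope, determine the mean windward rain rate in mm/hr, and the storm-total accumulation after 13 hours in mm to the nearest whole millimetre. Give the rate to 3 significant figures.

R ≈ 20.0 mm/hr; total ≈ 260 mm

Incoming column moisture flux per unit ridge length: F = V × PW = 23 × 26.1 = 600.3 mm·m/s.
Spread over the 41 km slope with efficiency ε = 0.38: R = ε·F/W = 0.38 × 600.3 / 41000 m = 5.564e-03 mm/s.
R = 5.564e-03 × 3600 = 20.0 mm/hr.
Over 13 h: total = 20.0 × 13 = 260 mm.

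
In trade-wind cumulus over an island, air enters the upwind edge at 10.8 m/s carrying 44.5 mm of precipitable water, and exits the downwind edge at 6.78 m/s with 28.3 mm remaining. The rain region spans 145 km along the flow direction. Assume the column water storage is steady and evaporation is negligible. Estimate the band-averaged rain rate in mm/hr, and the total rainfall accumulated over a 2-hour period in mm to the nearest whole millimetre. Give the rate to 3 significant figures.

Column moisture flux per unit crosswind length is F = V × PW.
Inflow: F_in = 10.8 × 44.5 = 480.6 mm·m/s
Outflow: F_out = 6.78 × 28.3 = 191.874 mm·m/s
Steady-state rate R = (F_in − F_out)/L = (480.6 − 191.874) / 145000 m = 1.991e-03 mm/s.
R = 1.991e-03 × 3600 = 7.17 mm/hr.
Over 2 h: total = 7.17 × 2 = 14.34 ≈ 14 mm.

R ≈ 7.17 mm/hr; total ≈ 14 mm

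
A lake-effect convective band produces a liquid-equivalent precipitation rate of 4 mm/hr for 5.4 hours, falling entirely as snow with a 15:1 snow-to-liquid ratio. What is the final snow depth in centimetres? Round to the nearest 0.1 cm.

snow depth ≈ 32.4 cm

Liquid-equivalent depth = 4 × 5.4 = 21.6 mm.
Snow depth = 21.6 mm × 15 = 324 mm = 32.4 cm.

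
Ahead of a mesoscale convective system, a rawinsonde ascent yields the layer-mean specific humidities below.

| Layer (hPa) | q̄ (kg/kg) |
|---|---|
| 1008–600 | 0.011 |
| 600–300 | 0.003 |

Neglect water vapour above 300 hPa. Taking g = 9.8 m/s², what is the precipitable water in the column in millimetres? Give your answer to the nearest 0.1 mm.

PW ≈ 55.0 mm

Precipitable water is the column-integrated vapour mass per unit area: PW = (1/g) Σ q̄ Δp, with q in kg/kg and Δp in Pa (1 kg/m² of water = 1 mm).
Layer 1008–600 hPa: Δp = 408 hPa = 40800 Pa, q̄ = 0.011 kg/kg → 0.011 × 40800 / 9.8 = 45.80 mm
Layer 600–300 hPa: Δp = 300 hPa = 30000 Pa, q̄ = 0.003 kg/kg → 0.003 × 30000 / 9.8 = 9.18 mm
PW = 45.80 + 9.18 = 54.98 ≈ 55.0 mm.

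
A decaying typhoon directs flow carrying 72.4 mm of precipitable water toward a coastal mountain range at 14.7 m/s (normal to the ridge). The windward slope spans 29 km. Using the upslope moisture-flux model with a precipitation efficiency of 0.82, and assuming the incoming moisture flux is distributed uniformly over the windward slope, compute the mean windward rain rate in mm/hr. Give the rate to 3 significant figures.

R ≈ 108 mm/hr

Incoming column moisture flux per unit ridge length: F = V × PW = 14.7 × 72.4 = 1064.28 mm·m/s.
Spread over the 29 km slope with efficiency ε = 0.82: R = ε·F/W = 0.82 × 1064.28 / 29000 m = 3.009e-02 mm/s.
R = 3.009e-02 × 3600 = 108 mm/hr.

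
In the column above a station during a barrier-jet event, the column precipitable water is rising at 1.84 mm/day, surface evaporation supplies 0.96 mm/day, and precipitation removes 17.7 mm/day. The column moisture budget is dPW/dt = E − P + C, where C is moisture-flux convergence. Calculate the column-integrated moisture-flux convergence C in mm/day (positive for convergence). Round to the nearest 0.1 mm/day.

dPW/dt = +1.84 mm/day.
C = dPW/dt − E + P = (+1.84) − 0.96 + 17.7 = 18.6 mm/day.

C ≈ 18.6 mm/day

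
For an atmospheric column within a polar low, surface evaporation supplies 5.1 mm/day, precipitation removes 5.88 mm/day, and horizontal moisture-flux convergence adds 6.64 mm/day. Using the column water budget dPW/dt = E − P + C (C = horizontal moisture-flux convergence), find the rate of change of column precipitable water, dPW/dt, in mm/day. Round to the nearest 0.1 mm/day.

dPW/dt = E − P + C = 5.1 − 5.88 + (6.64) = 5.9 mm/day.

dPW/dt ≈ 5.9 mm/day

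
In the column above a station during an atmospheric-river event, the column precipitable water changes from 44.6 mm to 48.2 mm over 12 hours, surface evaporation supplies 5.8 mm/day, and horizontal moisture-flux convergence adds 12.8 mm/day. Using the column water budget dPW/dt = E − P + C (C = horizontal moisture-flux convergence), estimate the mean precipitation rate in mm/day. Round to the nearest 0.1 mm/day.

P ≈ 11.4 mm/day

dPW/dt = (48.2 − 44.6) mm / (12/24 day) = +7.200 mm/day.
P = E + C − dPW/dt = 5.8 + (12.8) − (+7.200) = 11.4 mm/day.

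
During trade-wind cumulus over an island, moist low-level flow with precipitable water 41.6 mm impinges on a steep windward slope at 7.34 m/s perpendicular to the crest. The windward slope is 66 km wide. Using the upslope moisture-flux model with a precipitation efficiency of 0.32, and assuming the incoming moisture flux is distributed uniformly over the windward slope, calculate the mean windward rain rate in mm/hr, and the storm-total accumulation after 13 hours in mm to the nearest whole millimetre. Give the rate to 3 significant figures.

Incoming column moisture flux per unit ridge length: F = V × PW = 7.34 × 41.6 = 305.344 mm·m/s.
Spread over the 66 km slope with efficiency ε = 0.32: R = ε·F/W = 0.32 × 305.344 / 66000 m = 1.480e-03 mm/s.
R = 1.480e-03 × 3600 = 5.33 mm/hr.
Over 13 h: total = 5.33 × 13 = 69.29 ≈ 69 mm.

R ≈ 5.33 mm/hr; total ≈ 69 mm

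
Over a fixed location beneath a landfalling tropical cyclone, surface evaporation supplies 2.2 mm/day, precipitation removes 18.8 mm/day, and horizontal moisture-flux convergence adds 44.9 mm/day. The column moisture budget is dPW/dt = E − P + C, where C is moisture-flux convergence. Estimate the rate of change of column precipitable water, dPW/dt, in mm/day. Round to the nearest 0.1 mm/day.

dPW/dt ≈ 28.3 mm/day

dPW/dt = E − P + C = 2.2 − 18.8 + (44.9) = 28.3 mm/day.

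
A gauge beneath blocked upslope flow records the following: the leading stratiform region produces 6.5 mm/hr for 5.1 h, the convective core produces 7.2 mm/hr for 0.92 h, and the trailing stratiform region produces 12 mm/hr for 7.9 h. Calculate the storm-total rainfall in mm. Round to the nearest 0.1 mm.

Total = Σ Rᵢ Δtᵢ = 6.5 × 5.1 + 7.2 × 0.92 + 12 × 7.9
      = 33.15 + 6.624 + 94.8 = 134.6 mm.

total ≈ 134.6 mm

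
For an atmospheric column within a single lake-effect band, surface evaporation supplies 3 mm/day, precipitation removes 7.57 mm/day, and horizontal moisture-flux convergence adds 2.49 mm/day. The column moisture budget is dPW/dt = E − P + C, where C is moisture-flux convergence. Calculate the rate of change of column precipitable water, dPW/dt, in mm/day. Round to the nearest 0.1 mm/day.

dPW/dt = E − P + C = 3 − 7.57 + (2.49) = -2.1 mm/day.

dPW/dt ≈ -2.1 mm/day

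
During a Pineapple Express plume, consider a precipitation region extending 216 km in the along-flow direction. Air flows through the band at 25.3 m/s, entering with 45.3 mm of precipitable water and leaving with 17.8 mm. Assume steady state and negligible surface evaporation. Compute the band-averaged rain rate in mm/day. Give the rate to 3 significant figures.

R ≈ 278 mm/day

Column moisture flux per unit crosswind length is F = V × PW.
Inflow: F_in = 25.3 × 45.3 = 1146.09 mm·m/s
Outflow: F_out = 25.3 × 17.8 = 450.34 mm·m/s
Steady-state rate R = (F_in − F_out)/L = (1146.09 − 450.34) / 216000 m = 3.221e-03 mm/s.
R = 3.221e-03 × 3600 × 24 = 278 mm/day.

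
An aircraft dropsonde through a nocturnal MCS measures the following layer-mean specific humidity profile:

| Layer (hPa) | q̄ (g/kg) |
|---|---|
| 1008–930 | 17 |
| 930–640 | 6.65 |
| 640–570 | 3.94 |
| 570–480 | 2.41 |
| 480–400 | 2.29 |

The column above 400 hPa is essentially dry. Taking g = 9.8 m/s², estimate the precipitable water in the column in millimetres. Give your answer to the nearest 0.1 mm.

Precipitable water is the column-integrated vapour mass per unit area: PW = (1/g) Σ q̄ Δp, with q in kg/kg and Δp in Pa (1 kg/m² of water = 1 mm).
Layer 1008–930 hPa: Δp = 78 hPa = 7800 Pa, q̄ = 0.017 kg/kg → 0.017 × 7800 / 9.8 = 13.53 mm
Layer 930–640 hPa: Δp = 290 hPa = 29000 Pa, q̄ = 0.00665 kg/kg → 0.00665 × 29000 / 9.8 = 19.68 mm
Layer 640–570 hPa: Δp = 70 hPa = 7000 Pa, q̄ = 0.00394 kg/kg → 0.00394 × 7000 / 9.8 = 2.81 mm
Layer 570–480 hPa: Δp = 90 hPa = 9000 Pa, q̄ = 0.00241 kg/kg → 0.00241 × 9000 / 9.8 = 2.21 mm
Layer 480–400 hPa: Δp = 80 hPa = 8000 Pa, q̄ = 0.00229 kg/kg → 0.00229 × 8000 / 9.8 = 1.87 mm
PW = 13.53 + 19.68 + 2.81 + 2.21 + 1.87 = 40.10 ≈ 40.1 mm.

PW ≈ 40.1 mm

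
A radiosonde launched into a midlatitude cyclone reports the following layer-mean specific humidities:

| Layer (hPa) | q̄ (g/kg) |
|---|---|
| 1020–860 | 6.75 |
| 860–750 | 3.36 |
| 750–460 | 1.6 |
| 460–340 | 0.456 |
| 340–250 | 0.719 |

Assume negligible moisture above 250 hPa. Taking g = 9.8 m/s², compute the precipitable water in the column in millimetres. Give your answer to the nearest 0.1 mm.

Precipitable water is the column-integrated vapour mass per unit area: PW = (1/g) Σ q̄ Δp, with q in kg/kg and Δp in Pa (1 kg/m² of water = 1 mm).
Layer 1020–860 hPa: Δp = 160 hPa = 16000 Pa, q̄ = 0.00675 kg/kg → 0.00675 × 16000 / 9.8 = 11.02 mm
Layer 860–750 hPa: Δp = 110 hPa = 11000 Pa, q̄ = 0.00336 kg/kg → 0.00336 × 11000 / 9.8 = 3.77 mm
Layer 750–460 hPa: Δp = 290 hPa = 29000 Pa, q̄ = 0.0016 kg/kg → 0.0016 × 29000 / 9.8 = 4.73 mm
Layer 460–340 hPa: Δp = 120 hPa = 12000 Pa, q̄ = 0.000456 kg/kg → 0.000456 × 12000 / 9.8 = 0.56 mm
Layer 340–250 hPa: Δp = 90 hPa = 9000 Pa, q̄ = 0.000719 kg/kg → 0.000719 × 9000 / 9.8 = 0.66 mm
PW = 11.02 + 3.77 + 4.73 + 0.56 + 0.66 = 20.74 ≈ 20.7 mm.

PW ≈ 20.7 mm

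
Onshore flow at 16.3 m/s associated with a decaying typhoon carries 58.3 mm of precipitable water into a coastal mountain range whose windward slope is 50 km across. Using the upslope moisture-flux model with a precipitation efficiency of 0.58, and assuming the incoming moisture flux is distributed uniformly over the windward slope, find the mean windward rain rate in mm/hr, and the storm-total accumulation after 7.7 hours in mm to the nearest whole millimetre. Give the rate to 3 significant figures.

Incoming column moisture flux per unit ridge length: F = V × PW = 16.3 × 58.3 = 950.29 mm·m/s.
Spread over the 50 km slope with efficiency ε = 0.58: R = ε·F/W = 0.58 × 950.29 / 50000 m = 1.102e-02 mm/s.
R = 1.102e-02 × 3600 = 39.7 mm/hr.
Over 7.7 h: total = 39.7 × 7.7 = 305.69 ≈ 306 mm.

R ≈ 39.7 mm/hr; total ≈ 306 mm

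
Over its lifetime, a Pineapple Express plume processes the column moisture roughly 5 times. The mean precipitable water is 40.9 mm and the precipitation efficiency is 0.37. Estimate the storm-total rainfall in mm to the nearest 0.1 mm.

Each cycle deposits ε × PW = 0.37 × 40.9 = 15.133 mm.
Over 5 cycles: 5 × 15.133 = 75.7 mm.

rainfall ≈ 75.7 mm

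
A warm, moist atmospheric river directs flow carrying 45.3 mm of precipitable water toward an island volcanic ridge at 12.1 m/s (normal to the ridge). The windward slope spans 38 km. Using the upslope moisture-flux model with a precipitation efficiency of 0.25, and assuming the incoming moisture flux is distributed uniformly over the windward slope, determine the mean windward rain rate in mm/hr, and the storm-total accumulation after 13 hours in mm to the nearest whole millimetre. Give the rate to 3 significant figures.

Incoming column moisture flux per unit ridge length: F = V × PW = 12.1 × 45.3 = 548.13 mm·m/s.
Spread over the 38 km slope with efficiency ε = 0.25: R = ε·F/W = 0.25 × 548.13 / 38000 m = 3.606e-03 mm/s.
R = 3.606e-03 × 3600 = 13.0 mm/hr.
Over 13 h: total = 13.0 × 13 = 169 mm.

R ≈ 13.0 mm/hr; total ≈ 169 mm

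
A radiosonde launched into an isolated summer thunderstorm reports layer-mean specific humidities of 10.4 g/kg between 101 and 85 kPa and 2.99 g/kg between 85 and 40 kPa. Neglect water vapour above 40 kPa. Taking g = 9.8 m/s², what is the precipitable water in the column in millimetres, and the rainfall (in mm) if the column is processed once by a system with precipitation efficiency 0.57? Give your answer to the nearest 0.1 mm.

PW ≈ 30.7 mm; rainfall ≈ 17.5 mm

Precipitable water is the column-integrated vapour mass per unit area: PW = (1/g) Σ q̄ Δp, with q in kg/kg and Δp in Pa (1 kg/m² of water = 1 mm).
Layer 101–85 kPa: Δp = 160 hPa = 16000 Pa, q̄ = 0.0104 kg/kg → 0.0104 × 16000 / 9.8 = 16.98 mm
Layer 85–40 kPa: Δp = 450 hPa = 45000 Pa, q̄ = 0.00299 kg/kg → 0.00299 × 45000 / 9.8 = 13.73 mm
PW = 16.98 + 13.73 = 30.71 ≈ 30.7 mm.
Rainfall = ε × PW = 0.57 × 30.7 = 17.5 mm.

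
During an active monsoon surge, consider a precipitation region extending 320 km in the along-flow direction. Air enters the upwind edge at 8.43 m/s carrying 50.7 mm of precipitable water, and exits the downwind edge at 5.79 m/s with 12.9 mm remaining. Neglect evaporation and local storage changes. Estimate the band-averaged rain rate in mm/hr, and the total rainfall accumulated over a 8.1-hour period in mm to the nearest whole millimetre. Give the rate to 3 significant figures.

R ≈ 3.97 mm/hr; total ≈ 32 mm

Column moisture flux per unit crosswind length is F = V × PW.
Inflow: F_in = 8.43 × 50.7 = 427.401 mm·m/s
Outflow: F_out = 5.79 × 12.9 = 74.691 mm·m/s
Steady-state rate R = (F_in − F_out)/L = (427.401 − 74.691) / 320000 m = 1.102e-03 mm/s.
R = 1.102e-03 × 3600 = 3.97 mm/hr.
Over 8.1 h: total = 3.97 × 8.1 = 32.157 ≈ 32 mm.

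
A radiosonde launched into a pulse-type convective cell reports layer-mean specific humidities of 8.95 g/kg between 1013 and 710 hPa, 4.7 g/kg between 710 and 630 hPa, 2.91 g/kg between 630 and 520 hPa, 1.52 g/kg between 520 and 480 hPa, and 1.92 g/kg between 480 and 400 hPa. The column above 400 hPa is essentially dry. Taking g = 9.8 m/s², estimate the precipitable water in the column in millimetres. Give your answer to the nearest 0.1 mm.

PW ≈ 37.0 mm

Precipitable water is the column-integrated vapour mass per unit area: PW = (1/g) Σ q̄ Δp, with q in kg/kg and Δp in Pa (1 kg/m² of water = 1 mm).
Layer 1013–710 hPa: Δp = 303 hPa = 30300 Pa, q̄ = 0.00895 kg/kg → 0.00895 × 30300 / 9.8 = 27.67 mm
Layer 710–630 hPa: Δp = 80 hPa = 8000 Pa, q̄ = 0.0047 kg/kg → 0.0047 × 8000 / 9.8 = 3.84 mm
Layer 630–520 hPa: Δp = 110 hPa = 11000 Pa, q̄ = 0.00291 kg/kg → 0.00291 × 11000 / 9.8 = 3.27 mm
Layer 520–480 hPa: Δp = 40 hPa = 4000 Pa, q̄ = 0.00152 kg/kg → 0.00152 × 4000 / 9.8 = 0.62 mm
Layer 480–400 hPa: Δp = 80 hPa = 8000 Pa, q̄ = 0.00192 kg/kg → 0.00192 × 8000 / 9.8 = 1.57 mm
PW = 27.67 + 3.84 + 3.27 + 0.62 + 1.57 = 36.97 ≈ 37.0 mm.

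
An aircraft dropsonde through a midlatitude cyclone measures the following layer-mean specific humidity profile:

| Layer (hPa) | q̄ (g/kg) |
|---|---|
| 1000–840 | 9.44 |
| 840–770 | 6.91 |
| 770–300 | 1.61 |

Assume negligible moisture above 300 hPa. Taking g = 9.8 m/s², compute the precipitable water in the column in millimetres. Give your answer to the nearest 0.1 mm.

PW ≈ 28.1 mm

Precipitable water is the column-integrated vapour mass per unit area: PW = (1/g) Σ q̄ Δp, with q in kg/kg and Δp in Pa (1 kg/m² of water = 1 mm).
Layer 1000–840 hPa: Δp = 160 hPa = 16000 Pa, q̄ = 0.00944 kg/kg → 0.00944 × 16000 / 9.8 = 15.41 mm
Layer 840–770 hPa: Δp = 70 hPa = 7000 Pa, q̄ = 0.00691 kg/kg → 0.00691 × 7000 / 9.8 = 4.94 mm
Layer 770–300 hPa: Δp = 470 hPa = 47000 Pa, q̄ = 0.00161 kg/kg → 0.00161 × 47000 / 9.8 = 7.72 mm
PW = 15.41 + 4.94 + 7.72 = 28.07 ≈ 28.1 mm.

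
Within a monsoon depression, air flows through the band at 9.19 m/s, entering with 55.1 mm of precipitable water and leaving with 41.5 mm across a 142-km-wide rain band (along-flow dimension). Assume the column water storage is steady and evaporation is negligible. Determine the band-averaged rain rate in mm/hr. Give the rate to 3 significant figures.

Column moisture flux per unit crosswind length is F = V × PW.
Inflow: F_in = 9.19 × 55.1 = 506.369 mm·m/s
Outflow: F_out = 9.19 × 41.5 = 381.385 mm·m/s
Steady-state rate R = (F_in − F_out)/L = (506.369 − 381.385) / 142000 m = 8.802e-04 mm/s.
R = 8.802e-04 × 3600 = 3.17 mm/hr.

R ≈ 3.17 mm/hr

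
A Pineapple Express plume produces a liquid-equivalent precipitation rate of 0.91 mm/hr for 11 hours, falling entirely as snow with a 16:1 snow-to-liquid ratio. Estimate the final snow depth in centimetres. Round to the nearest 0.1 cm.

snow depth ≈ 16.0 cm

Liquid-equivalent depth = 0.91 × 11 = 10.01 mm.
Snow depth = 10.01 mm × 16 = 160.16 mm = 16.0 cm.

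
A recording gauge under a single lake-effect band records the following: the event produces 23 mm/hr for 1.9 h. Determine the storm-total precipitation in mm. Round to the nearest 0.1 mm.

Total = Σ Rᵢ Δtᵢ = 23 × 1.9
      = 43.7 = 43.7 mm.

total ≈ 43.7 mm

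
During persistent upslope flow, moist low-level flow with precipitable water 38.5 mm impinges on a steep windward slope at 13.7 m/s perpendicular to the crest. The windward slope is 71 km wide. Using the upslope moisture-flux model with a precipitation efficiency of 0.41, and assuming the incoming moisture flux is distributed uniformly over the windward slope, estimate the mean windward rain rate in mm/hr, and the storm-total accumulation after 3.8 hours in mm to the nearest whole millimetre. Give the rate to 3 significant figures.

Incoming column moisture flux per unit ridge length: F = V × PW = 13.7 × 38.5 = 527.45 mm·m/s.
Spread over the 71 km slope with efficiency ε = 0.41: R = ε·F/W = 0.41 × 527.45 / 71000 m = 3.046e-03 mm/s.
R = 3.046e-03 × 3600 = 11.0 mm/hr.
Over 3.8 h: total = 11.0 × 3.8 = 41.8 ≈ 42 mm.

R ≈ 11.0 mm/hr; total ≈ 42 mm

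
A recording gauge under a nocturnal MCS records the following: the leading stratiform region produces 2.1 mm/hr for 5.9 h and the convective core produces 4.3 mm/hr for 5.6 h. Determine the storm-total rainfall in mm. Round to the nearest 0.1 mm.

Total = Σ Rᵢ Δtᵢ = 2.1 × 5.9 + 4.3 × 5.6
      = 12.39 + 24.08 = 36.5 mm.

total ≈ 36.5 mm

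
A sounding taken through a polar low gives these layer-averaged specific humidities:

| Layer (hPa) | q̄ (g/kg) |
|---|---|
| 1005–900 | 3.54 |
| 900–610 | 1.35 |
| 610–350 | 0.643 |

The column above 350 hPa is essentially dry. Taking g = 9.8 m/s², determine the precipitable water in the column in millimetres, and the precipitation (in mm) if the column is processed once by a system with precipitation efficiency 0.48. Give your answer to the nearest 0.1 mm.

Precipitable water is the column-integrated vapour mass per unit area: PW = (1/g) Σ q̄ Δp, with q in kg/kg and Δp in Pa (1 kg/m² of water = 1 mm).
Layer 1005–900 hPa: Δp = 105 hPa = 10500 Pa, q̄ = 0.00354 kg/kg → 0.00354 × 10500 / 9.8 = 3.79 mm
Layer 900–610 hPa: Δp = 290 hPa = 29000 Pa, q̄ = 0.00135 kg/kg → 0.00135 × 29000 / 9.8 = 3.99 mm
Layer 610–350 hPa: Δp = 260 hPa = 26000 Pa, q̄ = 0.000643 kg/kg → 0.000643 × 26000 / 9.8 = 1.71 mm
PW = 3.79 + 3.99 + 1.71 = 9.49 ≈ 9.5 mm.
Precipitation = ε × PW = 0.48 × 9.5 = 4.6 mm.

PW ≈ 9.5 mm; precipitation ≈ 4.6 mm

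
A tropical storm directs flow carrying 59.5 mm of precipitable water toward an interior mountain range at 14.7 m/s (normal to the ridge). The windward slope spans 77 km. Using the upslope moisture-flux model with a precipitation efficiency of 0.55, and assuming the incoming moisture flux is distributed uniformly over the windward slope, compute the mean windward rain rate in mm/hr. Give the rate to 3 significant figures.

R ≈ 22.5 mm/hr

Incoming column moisture flux per unit ridge length: F = V × PW = 14.7 × 59.5 = 874.65 mm·m/s.
Spread over the 77 km slope with efficiency ε = 0.55: R = ε·F/W = 0.55 × 874.65 / 77000 m = 6.248e-03 mm/s.
R = 6.248e-03 × 3600 = 22.5 mm/hr.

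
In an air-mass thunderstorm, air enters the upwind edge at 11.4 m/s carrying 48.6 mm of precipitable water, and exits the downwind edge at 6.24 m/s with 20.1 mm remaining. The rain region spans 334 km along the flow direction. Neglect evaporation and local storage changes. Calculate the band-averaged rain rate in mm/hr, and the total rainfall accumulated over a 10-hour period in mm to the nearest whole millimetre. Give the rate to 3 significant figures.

Column moisture flux per unit crosswind length is F = V × PW.
Inflow: F_in = 11.4 × 48.6 = 554.04 mm·m/s
Outflow: F_out = 6.24 × 20.1 = 125.424 mm·m/s
Steady-state rate R = (F_in − F_out)/L = (554.04 − 125.424) / 334000 m = 1.283e-03 mm/s.
R = 1.283e-03 × 3600 = 4.62 mm/hr.
Over 10 h: total = 4.62 × 10 = 46.2 ≈ 46 mm.

R ≈ 4.62 mm/hr; total ≈ 46 mm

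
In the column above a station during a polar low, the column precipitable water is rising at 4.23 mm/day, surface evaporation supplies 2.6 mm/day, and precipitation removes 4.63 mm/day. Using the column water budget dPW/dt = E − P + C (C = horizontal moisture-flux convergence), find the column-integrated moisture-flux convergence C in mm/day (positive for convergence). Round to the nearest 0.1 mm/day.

C ≈ 6.3 mm/day

dPW/dt = +4.23 mm/day.
C = dPW/dt − E + P = (+4.23) − 2.6 + 4.63 = 6.3 mm/day.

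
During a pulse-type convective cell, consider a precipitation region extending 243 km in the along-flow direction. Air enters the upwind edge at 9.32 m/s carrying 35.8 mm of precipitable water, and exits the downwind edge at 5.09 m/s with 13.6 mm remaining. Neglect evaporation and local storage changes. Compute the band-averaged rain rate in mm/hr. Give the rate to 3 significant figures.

Column moisture flux per unit crosswind length is F = V × PW.
Inflow: F_in = 9.32 × 35.8 = 333.656 mm·m/s
Outflow: F_out = 5.09 × 13.6 = 69.224 mm·m/s
Steady-state rate R = (F_in − F_out)/L = (333.656 − 69.224) / 243000 m = 1.088e-03 mm/s.
R = 1.088e-03 × 3600 = 3.92 mm/hr.

R ≈ 3.92 mm/hr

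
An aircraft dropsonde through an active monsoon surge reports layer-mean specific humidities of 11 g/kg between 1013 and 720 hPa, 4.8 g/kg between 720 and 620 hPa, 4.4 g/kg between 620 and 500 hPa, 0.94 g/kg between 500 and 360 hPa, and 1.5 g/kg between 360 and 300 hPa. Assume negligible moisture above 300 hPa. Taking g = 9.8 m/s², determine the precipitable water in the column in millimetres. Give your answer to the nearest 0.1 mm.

Precipitable water is the column-integrated vapour mass per unit area: PW = (1/g) Σ q̄ Δp, with q in kg/kg and Δp in Pa (1 kg/m² of water = 1 mm).
Layer 1013–720 hPa: Δp = 293 hPa = 29300 Pa, q̄ = 0.011 kg/kg → 0.011 × 29300 / 9.8 = 32.89 mm
Layer 720–620 hPa: Δp = 100 hPa = 10000 Pa, q̄ = 0.0048 kg/kg → 0.0048 × 10000 / 9.8 = 4.90 mm
Layer 620–500 hPa: Δp = 120 hPa = 12000 Pa, q̄ = 0.0044 kg/kg → 0.0044 × 12000 / 9.8 = 5.39 mm
Layer 500–360 hPa: Δp = 140 hPa = 14000 Pa, q̄ = 0.00094 kg/kg → 0.00094 × 14000 / 9.8 = 1.34 mm
Layer 360–300 hPa: Δp = 60 hPa = 6000 Pa, q̄ = 0.0015 kg/kg → 0.0015 × 6000 / 9.8 = 0.92 mm
PW = 32.89 + 4.90 + 5.39 + 1.34 + 0.92 = 45.44 ≈ 45.4 mm.

PW ≈ 45.4 mm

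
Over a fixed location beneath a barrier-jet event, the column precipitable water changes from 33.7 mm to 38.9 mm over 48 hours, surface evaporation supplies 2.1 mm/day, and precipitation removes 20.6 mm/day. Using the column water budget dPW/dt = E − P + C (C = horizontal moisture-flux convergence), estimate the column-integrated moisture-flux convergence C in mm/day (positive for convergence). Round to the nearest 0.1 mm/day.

dPW/dt = (38.9 − 33.7) mm / (48/24 day) = +2.600 mm/day.
C = dPW/dt − E + P = (+2.600) − 2.1 + 20.6 = 21.1 mm/day.

C ≈ 21.1 mm/day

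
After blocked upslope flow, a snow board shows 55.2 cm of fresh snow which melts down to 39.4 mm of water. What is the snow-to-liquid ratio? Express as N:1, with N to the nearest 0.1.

Ratio = snow depth / SWE = 552 mm / 39.4 mm = 14.0, i.e. 14.0:1.

ratio ≈ 14.0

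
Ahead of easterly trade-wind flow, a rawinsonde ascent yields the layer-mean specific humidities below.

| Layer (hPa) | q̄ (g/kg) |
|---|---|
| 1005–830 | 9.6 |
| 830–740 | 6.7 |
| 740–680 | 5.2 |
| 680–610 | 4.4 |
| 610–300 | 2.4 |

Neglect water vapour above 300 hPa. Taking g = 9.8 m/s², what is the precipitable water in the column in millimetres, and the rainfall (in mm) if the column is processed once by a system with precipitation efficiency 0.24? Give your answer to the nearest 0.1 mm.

PW ≈ 37.2 mm; rainfall ≈ 8.9 mm

Precipitable water is the column-integrated vapour mass per unit area: PW = (1/g) Σ q̄ Δp, with q in kg/kg and Δp in Pa (1 kg/m² of water = 1 mm).
Layer 1005–830 hPa: Δp = 175 hPa = 17500 Pa, q̄ = 0.0096 kg/kg → 0.0096 × 17500 / 9.8 = 17.14 mm
Layer 830–740 hPa: Δp = 90 hPa = 9000 Pa, q̄ = 0.0067 kg/kg → 0.0067 × 9000 / 9.8 = 6.15 mm
Layer 740–680 hPa: Δp = 60 hPa = 6000 Pa, q̄ = 0.0052 kg/kg → 0.0052 × 6000 / 9.8 = 3.18 mm
Layer 680–610 hPa: Δp = 70 hPa = 7000 Pa, q̄ = 0.0044 kg/kg → 0.0044 × 7000 / 9.8 = 3.14 mm
Layer 610–300 hPa: Δp = 310 hPa = 31000 Pa, q̄ = 0.0024 kg/kg → 0.0024 × 31000 / 9.8 = 7.59 mm
PW = 17.14 + 6.15 + 3.18 + 3.14 + 7.59 = 37.20 ≈ 37.2 mm.
Rainfall = ε × PW = 0.24 × 37.2 = 8.9 mm.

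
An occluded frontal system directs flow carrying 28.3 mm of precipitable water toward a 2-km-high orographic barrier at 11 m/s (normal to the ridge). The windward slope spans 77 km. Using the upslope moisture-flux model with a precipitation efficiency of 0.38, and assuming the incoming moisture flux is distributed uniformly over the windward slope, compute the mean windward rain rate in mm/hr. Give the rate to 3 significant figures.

Incoming column moisture flux per unit ridge length: F = V × PW = 11 × 28.3 = 311.3 mm·m/s.
Spread over the 77 km slope with efficiency ε = 0.38: R = ε·F/W = 0.38 × 311.3 / 77000 m = 1.536e-03 mm/s.
R = 1.536e-03 × 3600 = 5.53 mm/hr.

R ≈ 5.53 mm/hr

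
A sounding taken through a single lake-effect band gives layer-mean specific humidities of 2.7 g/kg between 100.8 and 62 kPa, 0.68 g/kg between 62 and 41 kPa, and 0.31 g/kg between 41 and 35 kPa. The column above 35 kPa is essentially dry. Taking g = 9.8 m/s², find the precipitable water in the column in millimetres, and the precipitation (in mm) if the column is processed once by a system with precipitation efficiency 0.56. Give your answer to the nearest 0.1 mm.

Precipitable water is the column-integrated vapour mass per unit area: PW = (1/g) Σ q̄ Δp, with q in kg/kg and Δp in Pa (1 kg/m² of water = 1 mm).
Layer 100.8–62 kPa: Δp = 388 hPa = 38800 Pa, q̄ = 0.0027 kg/kg → 0.0027 × 38800 / 9.8 = 10.69 mm
Layer 62–41 kPa: Δp = 210 hPa = 21000 Pa, q̄ = 0.00068 kg/kg → 0.00068 × 21000 / 9.8 = 1.46 mm
Layer 41–35 kPa: Δp = 60 hPa = 6000 Pa, q̄ = 0.00031 kg/kg → 0.00031 × 6000 / 9.8 = 0.19 mm
PW = 10.69 + 1.46 + 0.19 = 12.34 ≈ 12.3 mm.
Precipitation = ε × PW = 0.56 × 12.3 = 6.9 mm.

PW ≈ 12.3 mm; precipitation ≈ 6.9 mm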